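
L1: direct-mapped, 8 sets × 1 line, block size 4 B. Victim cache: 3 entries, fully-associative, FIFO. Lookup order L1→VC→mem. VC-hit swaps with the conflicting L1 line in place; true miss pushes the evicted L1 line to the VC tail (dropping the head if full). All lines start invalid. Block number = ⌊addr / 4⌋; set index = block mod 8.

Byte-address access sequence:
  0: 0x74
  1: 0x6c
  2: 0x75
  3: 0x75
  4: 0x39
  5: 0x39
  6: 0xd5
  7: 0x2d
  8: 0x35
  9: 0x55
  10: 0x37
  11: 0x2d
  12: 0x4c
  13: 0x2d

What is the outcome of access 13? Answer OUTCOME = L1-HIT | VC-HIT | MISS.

OUTCOME = VC-HIT

  [0] addr=0x74 blk=29 s=5: MISS | VC []
  [1] addr=0x6c blk=27 s=3: MISS | VC []
  [2] addr=0x75 blk=29 s=5: L1-HIT | VC []
  [3] addr=0x75 blk=29 s=5: L1-HIT | VC []
  [4] addr=0x39 blk=14 s=6: MISS | VC []
  [5] addr=0x39 blk=14 s=6: L1-HIT | VC []
  [6] addr=0xd5 blk=53 s=5: MISS | VC [29]
  [7] addr=0x2d blk=11 s=3: MISS | VC [29, 27]
  [8] addr=0x35 blk=13 s=5: MISS | VC [29, 27, 53]
  [9] addr=0x55 blk=21 s=5: MISS | VC [27, 53, 13]
  [10] addr=0x37 blk=13 s=5: VC-HIT | VC [27, 53, 21]
  [11] addr=0x2d blk=11 s=3: L1-HIT | VC [27, 53, 21]
  [12] addr=0x4c blk=19 s=3: MISS | VC [53, 21, 11]
  [13] addr=0x2d blk=11 s=3: VC-HIT | VC [53, 21, 19]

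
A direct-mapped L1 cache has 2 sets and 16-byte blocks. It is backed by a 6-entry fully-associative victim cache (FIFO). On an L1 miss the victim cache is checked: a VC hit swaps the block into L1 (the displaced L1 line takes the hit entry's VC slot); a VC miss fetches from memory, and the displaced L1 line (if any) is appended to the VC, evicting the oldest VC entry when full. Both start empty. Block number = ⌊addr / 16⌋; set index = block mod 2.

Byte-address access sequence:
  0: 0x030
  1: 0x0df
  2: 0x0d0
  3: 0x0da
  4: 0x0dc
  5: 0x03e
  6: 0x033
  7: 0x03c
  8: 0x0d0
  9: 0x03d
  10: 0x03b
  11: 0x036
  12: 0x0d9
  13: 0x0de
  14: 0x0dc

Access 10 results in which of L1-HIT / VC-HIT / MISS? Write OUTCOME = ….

0: 0x30 (blk 3, set 1) → MISS  vc=[]
1: 0xdf (blk 13, set 1) → MISS  vc=[3]
2: 0xd0 (blk 13, set 1) → L1-HIT  vc=[3]
3: 0xda (blk 13, set 1) → L1-HIT  vc=[3]
4: 0xdc (blk 13, set 1) → L1-HIT  vc=[3]
5: 0x3e (blk 3, set 1) → VC-HIT  vc=[13]
6: 0x33 (blk 3, set 1) → L1-HIT  vc=[13]
7: 0x3c (blk 3, set 1) → L1-HIT  vc=[13]
8: 0xd0 (blk 13, set 1) → VC-HIT  vc=[3]
9: 0x3d (blk 3, set 1) → VC-HIT  vc=[13]
10: 0x3b (blk 3, set 1) → L1-HIT  vc=[13]
11: 0x36 (blk 3, set 1) → L1-HIT  vc=[13]
12: 0xd9 (blk 13, set 1) → VC-HIT  vc=[3]
13: 0xde (blk 13, set 1) → L1-HIT  vc=[3]
14: 0xdc (blk 13, set 1) → L1-HIT  vc=[3]

OUTCOME = L1-HIT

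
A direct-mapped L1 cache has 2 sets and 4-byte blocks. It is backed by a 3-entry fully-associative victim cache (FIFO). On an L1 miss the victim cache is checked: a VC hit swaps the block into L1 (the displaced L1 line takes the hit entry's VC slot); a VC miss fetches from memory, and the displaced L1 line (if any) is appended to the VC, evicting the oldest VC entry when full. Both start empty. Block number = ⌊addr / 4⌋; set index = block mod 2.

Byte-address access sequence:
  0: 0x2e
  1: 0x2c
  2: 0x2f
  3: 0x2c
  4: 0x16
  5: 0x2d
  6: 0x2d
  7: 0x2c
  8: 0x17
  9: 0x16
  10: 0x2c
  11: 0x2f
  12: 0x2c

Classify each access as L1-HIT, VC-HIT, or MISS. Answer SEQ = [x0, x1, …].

  [0] addr=0x2e blk=11 s=1: MISS | VC []
  [1] addr=0x2c blk=11 s=1: L1-HIT | VC []
  [2] addr=0x2f blk=11 s=1: L1-HIT | VC []
  [3] addr=0x2c blk=11 s=1: L1-HIT | VC []
  [4] addr=0x16 blk=5 s=1: MISS | VC [11]
  [5] addr=0x2d blk=11 s=1: VC-HIT | VC [5]
  [6] addr=0x2d blk=11 s=1: L1-HIT | VC [5]
  [7] addr=0x2c blk=11 s=1: L1-HIT | VC [5]
  [8] addr=0x17 blk=5 s=1: VC-HIT | VC [11]
  [9] addr=0x16 blk=5 s=1: L1-HIT | VC [11]
  [10] addr=0x2c blk=11 s=1: VC-HIT | VC [5]
  [11] addr=0x2f blk=11 s=1: L1-HIT | VC [5]
  [12] addr=0x2c blk=11 s=1: L1-HIT | VC [5]

SEQ = [MISS, L1-HIT, L1-HIT, L1-HIT, MISS, VC-HIT, L1-HIT, L1-HIT, VC-HIT, L1-HIT, VC-HIT, L1-HIT, L1-HIT]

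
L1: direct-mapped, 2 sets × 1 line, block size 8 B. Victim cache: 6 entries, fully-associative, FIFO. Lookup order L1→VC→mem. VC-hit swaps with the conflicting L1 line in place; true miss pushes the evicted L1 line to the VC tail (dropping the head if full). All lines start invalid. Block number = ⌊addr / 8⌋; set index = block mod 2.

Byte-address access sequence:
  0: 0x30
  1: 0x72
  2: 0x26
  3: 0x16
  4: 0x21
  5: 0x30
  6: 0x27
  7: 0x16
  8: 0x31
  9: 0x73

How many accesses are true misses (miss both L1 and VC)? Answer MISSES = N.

MISSES = 4

#0 0x30→b6/s0 MISS; vc=[]
#1 0x72→b14/s0 MISS; vc=[6]
#2 0x26→b4/s0 MISS; vc=[6,14]
#3 0x16→b2/s0 MISS; vc=[6,14,4]
#4 0x21→b4/s0 VC-HIT; vc=[6,14,2]
#5 0x30→b6/s0 VC-HIT; vc=[4,14,2]
#6 0x27→b4/s0 VC-HIT; vc=[6,14,2]
#7 0x16→b2/s0 VC-HIT; vc=[6,14,4]
#8 0x31→b6/s0 VC-HIT; vc=[2,14,4]
#9 0x73→b14/s0 VC-HIT; vc=[2,6,4]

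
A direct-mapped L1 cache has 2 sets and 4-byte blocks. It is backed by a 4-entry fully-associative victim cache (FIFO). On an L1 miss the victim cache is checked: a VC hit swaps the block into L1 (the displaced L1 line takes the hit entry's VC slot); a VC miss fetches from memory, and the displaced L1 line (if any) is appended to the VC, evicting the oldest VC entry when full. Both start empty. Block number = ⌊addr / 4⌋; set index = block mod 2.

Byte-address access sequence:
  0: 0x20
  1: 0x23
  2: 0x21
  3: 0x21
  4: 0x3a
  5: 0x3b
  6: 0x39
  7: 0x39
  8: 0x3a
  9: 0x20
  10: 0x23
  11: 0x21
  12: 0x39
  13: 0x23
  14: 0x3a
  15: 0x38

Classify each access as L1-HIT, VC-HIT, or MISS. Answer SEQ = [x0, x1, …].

  [0] addr=0x20 blk=8 s=0: MISS | VC []
  [1] addr=0x23 blk=8 s=0: L1-HIT | VC []
  [2] addr=0x21 blk=8 s=0: L1-HIT | VC []
  [3] addr=0x21 blk=8 s=0: L1-HIT | VC []
  [4] addr=0x3a blk=14 s=0: MISS | VC [8]
  [5] addr=0x3b blk=14 s=0: L1-HIT | VC [8]
  [6] addr=0x39 blk=14 s=0: L1-HIT | VC [8]
  [7] addr=0x39 blk=14 s=0: L1-HIT | VC [8]
  [8] addr=0x3a blk=14 s=0: L1-HIT | VC [8]
  [9] addr=0x20 blk=8 s=0: VC-HIT | VC [14]
  [10] addr=0x23 blk=8 s=0: L1-HIT | VC [14]
  [11] addr=0x21 blk=8 s=0: L1-HIT | VC [14]
  [12] addr=0x39 blk=14 s=0: VC-HIT | VC [8]
  [13] addr=0x23 blk=8 s=0: VC-HIT | VC [14]
  [14] addr=0x3a blk=14 s=0: VC-HIT | VC [8]
  [15] addr=0x38 blk=14 s=0: L1-HIT | VC [8]

SEQ = [MISS, L1-HIT, L1-HIT, L1-HIT, MISS, L1-HIT, L1-HIT, L1-HIT, L1-HIT, VC-HIT, L1-HIT, L1-HIT, VC-HIT, VC-HIT, VC-HIT, L1-HIT]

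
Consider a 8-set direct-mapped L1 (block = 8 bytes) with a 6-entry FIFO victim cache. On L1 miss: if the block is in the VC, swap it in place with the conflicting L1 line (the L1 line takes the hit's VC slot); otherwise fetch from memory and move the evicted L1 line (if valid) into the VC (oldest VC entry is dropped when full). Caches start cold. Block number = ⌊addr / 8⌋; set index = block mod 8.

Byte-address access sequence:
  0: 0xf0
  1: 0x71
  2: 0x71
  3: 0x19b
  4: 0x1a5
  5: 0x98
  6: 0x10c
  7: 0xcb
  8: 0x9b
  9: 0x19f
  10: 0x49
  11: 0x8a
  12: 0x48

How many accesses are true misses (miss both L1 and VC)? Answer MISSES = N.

  [0] addr=0xf0 blk=30 s=6: MISS | VC []
  [1] addr=0x71 blk=14 s=6: MISS | VC [30]
  [2] addr=0x71 blk=14 s=6: L1-HIT | VC [30]
  [3] addr=0x19b blk=51 s=3: MISS | VC [30]
  [4] addr=0x1a5 blk=52 s=4: MISS | VC [30]
  [5] addr=0x98 blk=19 s=3: MISS | VC [30, 51]
  [6] addr=0x10c blk=33 s=1: MISS | VC [30, 51]
  [7] addr=0xcb blk=25 s=1: MISS | VC [30, 51, 33]
  [8] addr=0x9b blk=19 s=3: L1-HIT | VC [30, 51, 33]
  [9] addr=0x19f blk=51 s=3: VC-HIT | VC [30, 19, 33]
  [10] addr=0x49 blk=9 s=1: MISS | VC [30, 19, 33, 25]
  [11] addr=0x8a blk=17 s=1: MISS | VC [30, 19, 33, 25, 9]
  [12] addr=0x48 blk=9 s=1: VC-HIT | VC [30, 19, 33, 25, 17]

MISSES = 9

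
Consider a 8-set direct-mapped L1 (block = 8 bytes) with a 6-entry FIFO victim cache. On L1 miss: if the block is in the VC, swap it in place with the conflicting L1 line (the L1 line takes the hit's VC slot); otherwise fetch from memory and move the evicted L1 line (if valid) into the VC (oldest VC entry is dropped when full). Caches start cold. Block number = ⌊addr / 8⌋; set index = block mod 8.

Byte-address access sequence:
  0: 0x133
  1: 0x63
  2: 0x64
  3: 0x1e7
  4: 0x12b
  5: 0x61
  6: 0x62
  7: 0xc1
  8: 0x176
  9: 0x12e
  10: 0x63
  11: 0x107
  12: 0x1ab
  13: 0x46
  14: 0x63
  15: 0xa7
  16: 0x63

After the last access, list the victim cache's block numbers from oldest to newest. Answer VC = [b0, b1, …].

VC = [60, 38, 24, 37, 32, 20]

  [0] addr=0x133 blk=38 s=6: MISS | VC []
  [1] addr=0x63 blk=12 s=4: MISS | VC []
  [2] addr=0x64 blk=12 s=4: L1-HIT | VC []
  [3] addr=0x1e7 blk=60 s=4: MISS | VC [12]
  [4] addr=0x12b blk=37 s=5: MISS | VC [12]
  [5] addr=0x61 blk=12 s=4: VC-HIT | VC [60]
  [6] addr=0x62 blk=12 s=4: L1-HIT | VC [60]
  [7] addr=0xc1 blk=24 s=0: MISS | VC [60]
  [8] addr=0x176 blk=46 s=6: MISS | VC [60, 38]
  [9] addr=0x12e blk=37 s=5: L1-HIT | VC [60, 38]
  [10] addr=0x63 blk=12 s=4: L1-HIT | VC [60, 38]
  [11] addr=0x107 blk=32 s=0: MISS | VC [60, 38, 24]
  [12] addr=0x1ab blk=53 s=5: MISS | VC [60, 38, 24, 37]
  [13] addr=0x46 blk=8 s=0: MISS | VC [60, 38, 24, 37, 32]
  [14] addr=0x63 blk=12 s=4: L1-HIT | VC [60, 38, 24, 37, 32]
  [15] addr=0xa7 blk=20 s=4: MISS | VC [60, 38, 24, 37, 32, 12]
  [16] addr=0x63 blk=12 s=4: VC-HIT | VC [60, 38, 24, 37, 32, 20]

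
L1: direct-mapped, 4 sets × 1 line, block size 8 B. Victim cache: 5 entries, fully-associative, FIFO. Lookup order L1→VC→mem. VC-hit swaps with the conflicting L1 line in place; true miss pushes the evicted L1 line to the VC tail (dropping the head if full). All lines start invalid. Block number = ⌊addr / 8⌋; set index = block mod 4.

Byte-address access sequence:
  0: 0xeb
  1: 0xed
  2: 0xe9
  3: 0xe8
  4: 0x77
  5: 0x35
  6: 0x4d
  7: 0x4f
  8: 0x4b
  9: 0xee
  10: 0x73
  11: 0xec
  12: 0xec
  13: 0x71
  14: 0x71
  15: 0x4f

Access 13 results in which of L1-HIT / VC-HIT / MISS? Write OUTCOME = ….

OUTCOME = L1-HIT

  [0] addr=0xeb blk=29 s=1: MISS | VC []
  [1] addr=0xed blk=29 s=1: L1-HIT | VC []
  [2] addr=0xe9 blk=29 s=1: L1-HIT | VC []
  [3] addr=0xe8 blk=29 s=1: L1-HIT | VC []
  [4] addr=0x77 blk=14 s=2: MISS | VC []
  [5] addr=0x35 blk=6 s=2: MISS | VC [14]
  [6] addr=0x4d blk=9 s=1: MISS | VC [14, 29]
  [7] addr=0x4f blk=9 s=1: L1-HIT | VC [14, 29]
  [8] addr=0x4b blk=9 s=1: L1-HIT | VC [14, 29]
  [9] addr=0xee blk=29 s=1: VC-HIT | VC [14, 9]
  [10] addr=0x73 blk=14 s=2: VC-HIT | VC [6, 9]
  [11] addr=0xec blk=29 s=1: L1-HIT | VC [6, 9]
  [12] addr=0xec blk=29 s=1: L1-HIT | VC [6, 9]
  [13] addr=0x71 blk=14 s=2: L1-HIT | VC [6, 9]
  [14] addr=0x71 blk=14 s=2: L1-HIT | VC [6, 9]
  [15] addr=0x4f blk=9 s=1: VC-HIT | VC [6, 29]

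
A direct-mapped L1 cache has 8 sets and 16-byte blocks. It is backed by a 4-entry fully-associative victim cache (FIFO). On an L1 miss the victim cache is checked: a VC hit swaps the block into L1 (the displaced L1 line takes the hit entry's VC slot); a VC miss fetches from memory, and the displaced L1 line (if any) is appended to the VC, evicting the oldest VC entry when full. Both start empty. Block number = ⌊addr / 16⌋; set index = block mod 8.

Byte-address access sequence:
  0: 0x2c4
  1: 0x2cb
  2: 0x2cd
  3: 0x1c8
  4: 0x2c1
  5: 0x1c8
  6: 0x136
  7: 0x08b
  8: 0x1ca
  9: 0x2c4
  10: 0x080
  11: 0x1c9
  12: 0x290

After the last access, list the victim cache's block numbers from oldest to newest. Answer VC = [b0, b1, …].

#0 0x2c4→b44/s4 MISS; vc=[]
#1 0x2cb→b44/s4 L1-HIT; vc=[]
#2 0x2cd→b44/s4 L1-HIT; vc=[]
#3 0x1c8→b28/s4 MISS; vc=[44]
#4 0x2c1→b44/s4 VC-HIT; vc=[28]
#5 0x1c8→b28/s4 VC-HIT; vc=[44]
#6 0x136→b19/s3 MISS; vc=[44]
#7 0x8b→b8/s0 MISS; vc=[44]
#8 0x1ca→b28/s4 L1-HIT; vc=[44]
#9 0x2c4→b44/s4 VC-HIT; vc=[28]
#10 0x80→b8/s0 L1-HIT; vc=[28]
#11 0x1c9→b28/s4 VC-HIT; vc=[44]
#12 0x290→b41/s1 MISS; vc=[44]

VC = [44]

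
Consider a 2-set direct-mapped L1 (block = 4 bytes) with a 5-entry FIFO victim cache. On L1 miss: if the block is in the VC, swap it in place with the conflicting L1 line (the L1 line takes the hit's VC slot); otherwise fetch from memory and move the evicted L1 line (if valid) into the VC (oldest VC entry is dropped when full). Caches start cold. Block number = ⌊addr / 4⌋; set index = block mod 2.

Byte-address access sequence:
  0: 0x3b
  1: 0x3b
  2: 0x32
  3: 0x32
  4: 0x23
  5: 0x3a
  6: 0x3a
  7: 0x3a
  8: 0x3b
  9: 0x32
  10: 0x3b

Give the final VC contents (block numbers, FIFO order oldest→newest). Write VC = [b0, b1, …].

VC = [8, 12]

0: 0x3b (blk 14, set 0) → MISS  vc=[]
1: 0x3b (blk 14, set 0) → L1-HIT  vc=[]
2: 0x32 (blk 12, set 0) → MISS  vc=[14]
3: 0x32 (blk 12, set 0) → L1-HIT  vc=[14]
4: 0x23 (blk 8, set 0) → MISS  vc=[14, 12]
5: 0x3a (blk 14, set 0) → VC-HIT  vc=[8, 12]
6: 0x3a (blk 14, set 0) → L1-HIT  vc=[8, 12]
7: 0x3a (blk 14, set 0) → L1-HIT  vc=[8, 12]
8: 0x3b (blk 14, set 0) → L1-HIT  vc=[8, 12]
9: 0x32 (blk 12, set 0) → VC-HIT  vc=[8, 14]
10: 0x3b (blk 14, set 0) → VC-HIT  vc=[8, 12]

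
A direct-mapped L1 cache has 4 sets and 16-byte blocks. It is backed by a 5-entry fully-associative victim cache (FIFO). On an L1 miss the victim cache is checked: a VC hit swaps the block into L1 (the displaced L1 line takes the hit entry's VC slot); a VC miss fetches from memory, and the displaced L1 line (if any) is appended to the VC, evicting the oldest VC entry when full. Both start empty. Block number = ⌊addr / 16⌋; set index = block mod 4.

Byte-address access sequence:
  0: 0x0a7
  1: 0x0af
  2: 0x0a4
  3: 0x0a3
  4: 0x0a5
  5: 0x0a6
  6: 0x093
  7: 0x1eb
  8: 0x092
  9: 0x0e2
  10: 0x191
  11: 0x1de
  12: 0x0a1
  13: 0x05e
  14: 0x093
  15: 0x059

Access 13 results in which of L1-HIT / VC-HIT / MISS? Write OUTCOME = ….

OUTCOME = MISS

0: 0xa7 (blk 10, set 2) → MISS  vc=[]
1: 0xaf (blk 10, set 2) → L1-HIT  vc=[]
2: 0xa4 (blk 10, set 2) → L1-HIT  vc=[]
3: 0xa3 (blk 10, set 2) → L1-HIT  vc=[]
4: 0xa5 (blk 10, set 2) → L1-HIT  vc=[]
5: 0xa6 (blk 10, set 2) → L1-HIT  vc=[]
6: 0x93 (blk 9, set 1) → MISS  vc=[]
7: 0x1eb (blk 30, set 2) → MISS  vc=[10]
8: 0x92 (blk 9, set 1) → L1-HIT  vc=[10]
9: 0xe2 (blk 14, set 2) → MISS  vc=[10, 30]
10: 0x191 (blk 25, set 1) → MISS  vc=[10, 30, 9]
11: 0x1de (blk 29, set 1) → MISS  vc=[10, 30, 9, 25]
12: 0xa1 (blk 10, set 2) → VC-HIT  vc=[14, 30, 9, 25]
13: 0x5e (blk 5, set 1) → MISS  vc=[14, 30, 9, 25, 29]
14: 0x93 (blk 9, set 1) → VC-HIT  vc=[14, 30, 5, 25, 29]
15: 0x59 (blk 5, set 1) → VC-HIT  vc=[14, 30, 9, 25, 29]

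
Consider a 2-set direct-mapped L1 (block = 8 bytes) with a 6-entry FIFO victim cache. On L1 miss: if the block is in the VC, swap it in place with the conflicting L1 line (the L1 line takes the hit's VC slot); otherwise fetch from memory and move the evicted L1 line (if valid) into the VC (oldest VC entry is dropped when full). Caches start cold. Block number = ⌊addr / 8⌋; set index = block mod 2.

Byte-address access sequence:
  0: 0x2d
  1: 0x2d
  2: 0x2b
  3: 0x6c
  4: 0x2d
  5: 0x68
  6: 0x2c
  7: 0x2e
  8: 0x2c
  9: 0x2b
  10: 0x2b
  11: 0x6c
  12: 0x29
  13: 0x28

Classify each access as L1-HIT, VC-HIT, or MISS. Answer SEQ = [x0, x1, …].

SEQ = [MISS, L1-HIT, L1-HIT, MISS, VC-HIT, VC-HIT, VC-HIT, L1-HIT, L1-HIT, L1-HIT, L1-HIT, VC-HIT, VC-HIT, L1-HIT]

  [0] addr=0x2d blk=5 s=1: MISS | VC []
  [1] addr=0x2d blk=5 s=1: L1-HIT | VC []
  [2] addr=0x2b blk=5 s=1: L1-HIT | VC []
  [3] addr=0x6c blk=13 s=1: MISS | VC [5]
  [4] addr=0x2d blk=5 s=1: VC-HIT | VC [13]
  [5] addr=0x68 blk=13 s=1: VC-HIT | VC [5]
  [6] addr=0x2c blk=5 s=1: VC-HIT | VC [13]
  [7] addr=0x2e blk=5 s=1: L1-HIT | VC [13]
  [8] addr=0x2c blk=5 s=1: L1-HIT | VC [13]
  [9] addr=0x2b blk=5 s=1: L1-HIT | VC [13]
  [10] addr=0x2b blk=5 s=1: L1-HIT | VC [13]
  [11] addr=0x6c blk=13 s=1: VC-HIT | VC [5]
  [12] addr=0x29 blk=5 s=1: VC-HIT | VC [13]
  [13] addr=0x28 blk=5 s=1: L1-HIT | VC [13]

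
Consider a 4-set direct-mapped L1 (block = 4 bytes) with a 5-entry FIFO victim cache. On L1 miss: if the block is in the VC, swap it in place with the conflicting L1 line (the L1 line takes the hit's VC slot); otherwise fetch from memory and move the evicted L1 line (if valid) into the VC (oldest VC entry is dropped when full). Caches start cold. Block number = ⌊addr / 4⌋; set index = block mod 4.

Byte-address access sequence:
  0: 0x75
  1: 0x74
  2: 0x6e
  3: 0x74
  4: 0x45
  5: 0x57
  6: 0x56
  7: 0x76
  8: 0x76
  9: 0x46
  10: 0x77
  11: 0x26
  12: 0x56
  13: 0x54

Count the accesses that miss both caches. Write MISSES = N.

  [0] addr=0x75 blk=29 s=1: MISS | VC []
  [1] addr=0x74 blk=29 s=1: L1-HIT | VC []
  [2] addr=0x6e blk=27 s=3: MISS | VC []
  [3] addr=0x74 blk=29 s=1: L1-HIT | VC []
  [4] addr=0x45 blk=17 s=1: MISS | VC [29]
  [5] addr=0x57 blk=21 s=1: MISS | VC [29, 17]
  [6] addr=0x56 blk=21 s=1: L1-HIT | VC [29, 17]
  [7] addr=0x76 blk=29 s=1: VC-HIT | VC [21, 17]
  [8] addr=0x76 blk=29 s=1: L1-HIT | VC [21, 17]
  [9] addr=0x46 blk=17 s=1: VC-HIT | VC [21, 29]
  [10] addr=0x77 blk=29 s=1: VC-HIT | VC [21, 17]
  [11] addr=0x26 blk=9 s=1: MISS | VC [21, 17, 29]
  [12] addr=0x56 blk=21 s=1: VC-HIT | VC [9, 17, 29]
  [13] addr=0x54 blk=21 s=1: L1-HIT | VC [9, 17, 29]

MISSES = 5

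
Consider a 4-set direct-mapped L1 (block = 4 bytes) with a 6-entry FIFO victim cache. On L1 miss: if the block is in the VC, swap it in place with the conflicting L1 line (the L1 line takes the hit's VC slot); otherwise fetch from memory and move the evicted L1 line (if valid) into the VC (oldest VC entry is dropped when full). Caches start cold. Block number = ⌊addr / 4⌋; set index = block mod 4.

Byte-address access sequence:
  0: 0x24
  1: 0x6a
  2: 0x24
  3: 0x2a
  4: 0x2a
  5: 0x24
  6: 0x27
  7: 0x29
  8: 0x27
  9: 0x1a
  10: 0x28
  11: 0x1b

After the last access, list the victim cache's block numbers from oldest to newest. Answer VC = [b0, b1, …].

VC = [26, 10]

0: 0x24 (blk 9, set 1) → MISS  vc=[]
1: 0x6a (blk 26, set 2) → MISS  vc=[]
2: 0x24 (blk 9, set 1) → L1-HIT  vc=[]
3: 0x2a (blk 10, set 2) → MISS  vc=[26]
4: 0x2a (blk 10, set 2) → L1-HIT  vc=[26]
5: 0x24 (blk 9, set 1) → L1-HIT  vc=[26]
6: 0x27 (blk 9, set 1) → L1-HIT  vc=[26]
7: 0x29 (blk 10, set 2) → L1-HIT  vc=[26]
8: 0x27 (blk 9, set 1) → L1-HIT  vc=[26]
9: 0x1a (blk 6, set 2) → MISS  vc=[26, 10]
10: 0x28 (blk 10, set 2) → VC-HIT  vc=[26, 6]
11: 0x1b (blk 6, set 2) → VC-HIT  vc=[26, 10]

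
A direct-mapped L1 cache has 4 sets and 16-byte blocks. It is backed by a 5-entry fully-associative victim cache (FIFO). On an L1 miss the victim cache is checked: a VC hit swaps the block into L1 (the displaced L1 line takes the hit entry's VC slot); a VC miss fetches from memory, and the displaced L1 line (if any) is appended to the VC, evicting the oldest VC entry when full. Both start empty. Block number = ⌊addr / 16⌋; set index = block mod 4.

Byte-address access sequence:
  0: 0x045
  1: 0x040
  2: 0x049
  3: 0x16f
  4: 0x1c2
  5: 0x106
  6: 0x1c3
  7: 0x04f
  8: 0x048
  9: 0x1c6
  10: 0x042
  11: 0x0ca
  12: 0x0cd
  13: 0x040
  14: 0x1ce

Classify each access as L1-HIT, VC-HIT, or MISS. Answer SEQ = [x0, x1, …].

SEQ = [MISS, L1-HIT, L1-HIT, MISS, MISS, MISS, VC-HIT, VC-HIT, L1-HIT, VC-HIT, VC-HIT, MISS, L1-HIT, VC-HIT, VC-HIT]

0: 0x45 (blk 4, set 0) → MISS  vc=[]
1: 0x40 (blk 4, set 0) → L1-HIT  vc=[]
2: 0x49 (blk 4, set 0) → L1-HIT  vc=[]
3: 0x16f (blk 22, set 2) → MISS  vc=[]
4: 0x1c2 (blk 28, set 0) → MISS  vc=[4]
5: 0x106 (blk 16, set 0) → MISS  vc=[4, 28]
6: 0x1c3 (blk 28, set 0) → VC-HIT  vc=[4, 16]
7: 0x4f (blk 4, set 0) → VC-HIT  vc=[28, 16]
8: 0x48 (blk 4, set 0) → L1-HIT  vc=[28, 16]
9: 0x1c6 (blk 28, set 0) → VC-HIT  vc=[4, 16]
10: 0x42 (blk 4, set 0) → VC-HIT  vc=[28, 16]
11: 0xca (blk 12, set 0) → MISS  vc=[28, 16, 4]
12: 0xcd (blk 12, set 0) → L1-HIT  vc=[28, 16, 4]
13: 0x40 (blk 4, set 0) → VC-HIT  vc=[28, 16, 12]
14: 0x1ce (blk 28, set 0) → VC-HIT  vc=[4, 16, 12]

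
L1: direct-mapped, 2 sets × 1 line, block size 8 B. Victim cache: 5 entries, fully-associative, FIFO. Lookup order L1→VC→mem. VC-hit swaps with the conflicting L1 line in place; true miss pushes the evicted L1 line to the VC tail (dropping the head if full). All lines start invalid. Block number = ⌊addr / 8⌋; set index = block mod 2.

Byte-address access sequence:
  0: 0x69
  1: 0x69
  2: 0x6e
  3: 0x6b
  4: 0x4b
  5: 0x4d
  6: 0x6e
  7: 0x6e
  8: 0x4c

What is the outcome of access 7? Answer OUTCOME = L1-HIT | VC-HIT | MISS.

OUTCOME = L1-HIT

0: 0x69 (blk 13, set 1) → MISS  vc=[]
1: 0x69 (blk 13, set 1) → L1-HIT  vc=[]
2: 0x6e (blk 13, set 1) → L1-HIT  vc=[]
3: 0x6b (blk 13, set 1) → L1-HIT  vc=[]
4: 0x4b (blk 9, set 1) → MISS  vc=[13]
5: 0x4d (blk 9, set 1) → L1-HIT  vc=[13]
6: 0x6e (blk 13, set 1) → VC-HIT  vc=[9]
7: 0x6e (blk 13, set 1) → L1-HIT  vc=[9]
8: 0x4c (blk 9, set 1) → VC-HIT  vc=[13]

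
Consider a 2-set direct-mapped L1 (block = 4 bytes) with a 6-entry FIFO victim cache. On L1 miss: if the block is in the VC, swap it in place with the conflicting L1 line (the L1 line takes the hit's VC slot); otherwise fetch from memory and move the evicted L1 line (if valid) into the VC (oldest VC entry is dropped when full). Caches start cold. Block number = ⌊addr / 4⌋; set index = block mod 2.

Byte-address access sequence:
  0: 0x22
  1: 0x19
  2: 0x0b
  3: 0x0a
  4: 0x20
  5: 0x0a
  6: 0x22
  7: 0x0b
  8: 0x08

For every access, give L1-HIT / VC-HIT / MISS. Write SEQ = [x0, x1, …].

SEQ = [MISS, MISS, MISS, L1-HIT, VC-HIT, VC-HIT, VC-HIT, VC-HIT, L1-HIT]

  [0] addr=0x22 blk=8 s=0: MISS | VC []
  [1] addr=0x19 blk=6 s=0: MISS | VC [8]
  [2] addr=0xb blk=2 s=0: MISS | VC [8, 6]
  [3] addr=0xa blk=2 s=0: L1-HIT | VC [8, 6]
  [4] addr=0x20 blk=8 s=0: VC-HIT | VC [2, 6]
  [5] addr=0xa blk=2 s=0: VC-HIT | VC [8, 6]
  [6] addr=0x22 blk=8 s=0: VC-HIT | VC [2, 6]
  [7] addr=0xb blk=2 s=0: VC-HIT | VC [8, 6]
  [8] addr=0x8 blk=2 s=0: L1-HIT | VC [8, 6]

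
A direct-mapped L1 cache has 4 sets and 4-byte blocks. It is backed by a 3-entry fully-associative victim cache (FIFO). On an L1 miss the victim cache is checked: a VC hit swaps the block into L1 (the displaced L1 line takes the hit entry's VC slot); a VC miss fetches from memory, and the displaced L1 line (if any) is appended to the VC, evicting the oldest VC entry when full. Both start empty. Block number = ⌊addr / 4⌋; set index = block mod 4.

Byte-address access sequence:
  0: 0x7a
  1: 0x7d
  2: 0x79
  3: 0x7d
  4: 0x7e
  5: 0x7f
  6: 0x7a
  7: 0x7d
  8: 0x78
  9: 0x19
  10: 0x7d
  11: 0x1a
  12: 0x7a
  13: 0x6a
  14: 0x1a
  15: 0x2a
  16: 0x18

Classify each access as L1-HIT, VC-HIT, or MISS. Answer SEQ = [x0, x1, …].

SEQ = [MISS, MISS, L1-HIT, L1-HIT, L1-HIT, L1-HIT, L1-HIT, L1-HIT, L1-HIT, MISS, L1-HIT, L1-HIT, VC-HIT, MISS, VC-HIT, MISS, VC-HIT]

#0 0x7a→b30/s2 MISS; vc=[]
#1 0x7d→b31/s3 MISS; vc=[]
#2 0x79→b30/s2 L1-HIT; vc=[]
#3 0x7d→b31/s3 L1-HIT; vc=[]
#4 0x7e→b31/s3 L1-HIT; vc=[]
#5 0x7f→b31/s3 L1-HIT; vc=[]
#6 0x7a→b30/s2 L1-HIT; vc=[]
#7 0x7d→b31/s3 L1-HIT; vc=[]
#8 0x78→b30/s2 L1-HIT; vc=[]
#9 0x19→b6/s2 MISS; vc=[30]
#10 0x7d→b31/s3 L1-HIT; vc=[30]
#11 0x1a→b6/s2 L1-HIT; vc=[30]
#12 0x7a→b30/s2 VC-HIT; vc=[6]
#13 0x6a→b26/s2 MISS; vc=[6,30]
#14 0x1a→b6/s2 VC-HIT; vc=[26,30]
#15 0x2a→b10/s2 MISS; vc=[26,30,6]
#16 0x18→b6/s2 VC-HIT; vc=[26,30,10]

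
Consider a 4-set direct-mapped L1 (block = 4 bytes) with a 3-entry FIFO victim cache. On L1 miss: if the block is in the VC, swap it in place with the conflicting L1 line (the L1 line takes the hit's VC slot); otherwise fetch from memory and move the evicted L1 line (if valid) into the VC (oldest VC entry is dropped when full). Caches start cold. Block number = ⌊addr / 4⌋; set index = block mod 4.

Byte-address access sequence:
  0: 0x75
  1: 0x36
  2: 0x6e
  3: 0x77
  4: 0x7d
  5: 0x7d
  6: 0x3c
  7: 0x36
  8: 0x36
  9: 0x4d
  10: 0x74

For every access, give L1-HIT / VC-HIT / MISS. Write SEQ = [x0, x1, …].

SEQ = [MISS, MISS, MISS, VC-HIT, MISS, L1-HIT, MISS, VC-HIT, L1-HIT, MISS, MISS]

#0 0x75→b29/s1 MISS; vc=[]
#1 0x36→b13/s1 MISS; vc=[29]
#2 0x6e→b27/s3 MISS; vc=[29]
#3 0x77→b29/s1 VC-HIT; vc=[13]
#4 0x7d→b31/s3 MISS; vc=[13,27]
#5 0x7d→b31/s3 L1-HIT; vc=[13,27]
#6 0x3c→b15/s3 MISS; vc=[13,27,31]
#7 0x36→b13/s1 VC-HIT; vc=[29,27,31]
#8 0x36→b13/s1 L1-HIT; vc=[29,27,31]
#9 0x4d→b19/s3 MISS; vc=[27,31,15]
#10 0x74→b29/s1 MISS; vc=[31,15,13]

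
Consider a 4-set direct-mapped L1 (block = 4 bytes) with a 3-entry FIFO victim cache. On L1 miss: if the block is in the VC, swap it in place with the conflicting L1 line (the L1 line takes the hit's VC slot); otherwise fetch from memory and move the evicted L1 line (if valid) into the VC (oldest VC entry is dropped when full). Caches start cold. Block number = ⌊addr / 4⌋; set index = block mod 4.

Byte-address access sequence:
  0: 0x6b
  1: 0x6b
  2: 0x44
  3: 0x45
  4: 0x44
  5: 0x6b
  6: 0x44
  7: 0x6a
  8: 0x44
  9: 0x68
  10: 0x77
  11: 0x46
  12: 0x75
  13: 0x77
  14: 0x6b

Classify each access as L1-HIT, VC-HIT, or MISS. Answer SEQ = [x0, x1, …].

SEQ = [MISS, L1-HIT, MISS, L1-HIT, L1-HIT, L1-HIT, L1-HIT, L1-HIT, L1-HIT, L1-HIT, MISS, VC-HIT, VC-HIT, L1-HIT, L1-HIT]

#0 0x6b→b26/s2 MISS; vc=[]
#1 0x6b→b26/s2 L1-HIT; vc=[]
#2 0x44→b17/s1 MISS; vc=[]
#3 0x45→b17/s1 L1-HIT; vc=[]
#4 0x44→b17/s1 L1-HIT; vc=[]
#5 0x6b→b26/s2 L1-HIT; vc=[]
#6 0x44→b17/s1 L1-HIT; vc=[]
#7 0x6a→b26/s2 L1-HIT; vc=[]
#8 0x44→b17/s1 L1-HIT; vc=[]
#9 0x68→b26/s2 L1-HIT; vc=[]
#10 0x77→b29/s1 MISS; vc=[17]
#11 0x46→b17/s1 VC-HIT; vc=[29]
#12 0x75→b29/s1 VC-HIT; vc=[17]
#13 0x77→b29/s1 L1-HIT; vc=[17]
#14 0x6b→b26/s2 L1-HIT; vc=[17]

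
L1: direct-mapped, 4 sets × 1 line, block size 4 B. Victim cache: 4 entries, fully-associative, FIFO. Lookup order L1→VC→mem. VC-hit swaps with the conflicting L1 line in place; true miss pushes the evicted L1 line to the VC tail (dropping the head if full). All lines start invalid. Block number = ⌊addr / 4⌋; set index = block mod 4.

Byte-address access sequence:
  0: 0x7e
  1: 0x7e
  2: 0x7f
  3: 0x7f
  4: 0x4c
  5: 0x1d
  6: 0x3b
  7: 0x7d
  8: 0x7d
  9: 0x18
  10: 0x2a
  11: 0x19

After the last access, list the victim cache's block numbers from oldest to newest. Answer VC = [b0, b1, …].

#0 0x7e→b31/s3 MISS; vc=[]
#1 0x7e→b31/s3 L1-HIT; vc=[]
#2 0x7f→b31/s3 L1-HIT; vc=[]
#3 0x7f→b31/s3 L1-HIT; vc=[]
#4 0x4c→b19/s3 MISS; vc=[31]
#5 0x1d→b7/s3 MISS; vc=[31,19]
#6 0x3b→b14/s2 MISS; vc=[31,19]
#7 0x7d→b31/s3 VC-HIT; vc=[7,19]
#8 0x7d→b31/s3 L1-HIT; vc=[7,19]
#9 0x18→b6/s2 MISS; vc=[7,19,14]
#10 0x2a→b10/s2 MISS; vc=[7,19,14,6]
#11 0x19→b6/s2 VC-HIT; vc=[7,19,14,10]

VC = [7, 19, 14, 10]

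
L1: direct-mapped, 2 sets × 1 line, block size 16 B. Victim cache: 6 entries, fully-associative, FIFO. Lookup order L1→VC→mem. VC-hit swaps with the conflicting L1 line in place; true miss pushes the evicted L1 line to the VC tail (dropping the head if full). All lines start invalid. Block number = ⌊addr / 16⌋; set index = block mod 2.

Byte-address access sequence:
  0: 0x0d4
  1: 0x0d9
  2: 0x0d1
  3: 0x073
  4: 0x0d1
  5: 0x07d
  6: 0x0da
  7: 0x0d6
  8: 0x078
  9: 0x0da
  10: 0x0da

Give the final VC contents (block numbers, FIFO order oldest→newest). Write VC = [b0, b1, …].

  [0] addr=0xd4 blk=13 s=1: MISS | VC []
  [1] addr=0xd9 blk=13 s=1: L1-HIT | VC []
  [2] addr=0xd1 blk=13 s=1: L1-HIT | VC []
  [3] addr=0x73 blk=7 s=1: MISS | VC [13]
  [4] addr=0xd1 blk=13 s=1: VC-HIT | VC [7]
  [5] addr=0x7d blk=7 s=1: VC-HIT | VC [13]
  [6] addr=0xda blk=13 s=1: VC-HIT | VC [7]
  [7] addr=0xd6 blk=13 s=1: L1-HIT | VC [7]
  [8] addr=0x78 blk=7 s=1: VC-HIT | VC [13]
  [9] addr=0xda blk=13 s=1: VC-HIT | VC [7]
  [10] addr=0xda blk=13 s=1: L1-HIT | VC [7]

VC = [7]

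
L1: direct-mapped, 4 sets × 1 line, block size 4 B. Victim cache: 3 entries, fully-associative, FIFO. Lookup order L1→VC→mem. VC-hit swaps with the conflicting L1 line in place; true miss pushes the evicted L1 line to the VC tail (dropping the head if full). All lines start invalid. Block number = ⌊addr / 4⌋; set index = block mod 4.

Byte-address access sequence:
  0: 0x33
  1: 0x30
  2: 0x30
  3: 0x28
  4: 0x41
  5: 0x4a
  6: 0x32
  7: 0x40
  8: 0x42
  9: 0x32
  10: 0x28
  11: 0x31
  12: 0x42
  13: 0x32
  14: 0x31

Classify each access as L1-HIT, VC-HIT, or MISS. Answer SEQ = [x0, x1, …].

SEQ = [MISS, L1-HIT, L1-HIT, MISS, MISS, MISS, VC-HIT, VC-HIT, L1-HIT, VC-HIT, VC-HIT, L1-HIT, VC-HIT, VC-HIT, L1-HIT]

#0 0x33→b12/s0 MISS; vc=[]
#1 0x30→b12/s0 L1-HIT; vc=[]
#2 0x30→b12/s0 L1-HIT; vc=[]
#3 0x28→b10/s2 MISS; vc=[]
#4 0x41→b16/s0 MISS; vc=[12]
#5 0x4a→b18/s2 MISS; vc=[12,10]
#6 0x32→b12/s0 VC-HIT; vc=[16,10]
#7 0x40→b16/s0 VC-HIT; vc=[12,10]
#8 0x42→b16/s0 L1-HIT; vc=[12,10]
#9 0x32→b12/s0 VC-HIT; vc=[16,10]
#10 0x28→b10/s2 VC-HIT; vc=[16,18]
#11 0x31→b12/s0 L1-HIT; vc=[16,18]
#12 0x42→b16/s0 VC-HIT; vc=[12,18]
#13 0x32→b12/s0 VC-HIT; vc=[16,18]
#14 0x31→b12/s0 L1-HIT; vc=[16,18]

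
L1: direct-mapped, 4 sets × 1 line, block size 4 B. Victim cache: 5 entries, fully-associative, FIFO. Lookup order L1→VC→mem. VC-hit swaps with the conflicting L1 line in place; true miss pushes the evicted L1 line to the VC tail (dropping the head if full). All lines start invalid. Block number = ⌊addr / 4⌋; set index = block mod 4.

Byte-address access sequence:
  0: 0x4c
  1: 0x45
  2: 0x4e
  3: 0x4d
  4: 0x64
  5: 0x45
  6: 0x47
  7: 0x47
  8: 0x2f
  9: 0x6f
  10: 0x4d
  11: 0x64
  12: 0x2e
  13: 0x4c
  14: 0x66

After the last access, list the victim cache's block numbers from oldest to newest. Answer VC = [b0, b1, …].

  [0] addr=0x4c blk=19 s=3: MISS | VC []
  [1] addr=0x45 blk=17 s=1: MISS | VC []
  [2] addr=0x4e blk=19 s=3: L1-HIT | VC []
  [3] addr=0x4d blk=19 s=3: L1-HIT | VC []
  [4] addr=0x64 blk=25 s=1: MISS | VC [17]
  [5] addr=0x45 blk=17 s=1: VC-HIT | VC [25]
  [6] addr=0x47 blk=17 s=1: L1-HIT | VC [25]
  [7] addr=0x47 blk=17 s=1: L1-HIT | VC [25]
  [8] addr=0x2f blk=11 s=3: MISS | VC [25, 19]
  [9] addr=0x6f blk=27 s=3: MISS | VC [25, 19, 11]
  [10] addr=0x4d blk=19 s=3: VC-HIT | VC [25, 27, 11]
  [11] addr=0x64 blk=25 s=1: VC-HIT | VC [17, 27, 11]
  [12] addr=0x2e blk=11 s=3: VC-HIT | VC [17, 27, 19]
  [13] addr=0x4c blk=19 s=3: VC-HIT | VC [17, 27, 11]
  [14] addr=0x66 blk=25 s=1: L1-HIT | VC [17, 27, 11]

VC = [17, 27, 11]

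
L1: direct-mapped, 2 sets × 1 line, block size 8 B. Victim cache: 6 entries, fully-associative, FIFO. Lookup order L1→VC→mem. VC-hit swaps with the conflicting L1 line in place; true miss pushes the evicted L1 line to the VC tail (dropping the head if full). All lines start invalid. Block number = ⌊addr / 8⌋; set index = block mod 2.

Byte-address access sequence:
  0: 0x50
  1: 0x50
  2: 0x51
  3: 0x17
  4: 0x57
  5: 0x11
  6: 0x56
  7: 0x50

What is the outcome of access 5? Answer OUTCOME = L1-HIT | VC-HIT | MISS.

#0 0x50→b10/s0 MISS; vc=[]
#1 0x50→b10/s0 L1-HIT; vc=[]
#2 0x51→b10/s0 L1-HIT; vc=[]
#3 0x17→b2/s0 MISS; vc=[10]
#4 0x57→b10/s0 VC-HIT; vc=[2]
#5 0x11→b2/s0 VC-HIT; vc=[10]
#6 0x56→b10/s0 VC-HIT; vc=[2]
#7 0x50→b10/s0 L1-HIT; vc=[2]

OUTCOME = VC-HIT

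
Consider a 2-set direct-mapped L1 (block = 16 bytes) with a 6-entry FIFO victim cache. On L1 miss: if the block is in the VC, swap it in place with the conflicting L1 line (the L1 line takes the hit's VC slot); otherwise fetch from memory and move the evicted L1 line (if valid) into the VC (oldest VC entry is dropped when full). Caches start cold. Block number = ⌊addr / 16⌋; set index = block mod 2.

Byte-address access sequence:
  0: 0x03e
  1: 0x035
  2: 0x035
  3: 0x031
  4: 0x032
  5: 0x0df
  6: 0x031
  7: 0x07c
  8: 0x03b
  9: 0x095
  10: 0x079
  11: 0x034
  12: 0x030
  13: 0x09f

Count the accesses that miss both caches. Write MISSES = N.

#0 0x3e→b3/s1 MISS; vc=[]
#1 0x35→b3/s1 L1-HIT; vc=[]
#2 0x35→b3/s1 L1-HIT; vc=[]
#3 0x31→b3/s1 L1-HIT; vc=[]
#4 0x32→b3/s1 L1-HIT; vc=[]
#5 0xdf→b13/s1 MISS; vc=[3]
#6 0x31→b3/s1 VC-HIT; vc=[13]
#7 0x7c→b7/s1 MISS; vc=[13,3]
#8 0x3b→b3/s1 VC-HIT; vc=[13,7]
#9 0x95→b9/s1 MISS; vc=[13,7,3]
#10 0x79→b7/s1 VC-HIT; vc=[13,9,3]
#11 0x34→b3/s1 VC-HIT; vc=[13,9,7]
#12 0x30→b3/s1 L1-HIT; vc=[13,9,7]
#13 0x9f→b9/s1 VC-HIT; vc=[13,3,7]

MISSES = 4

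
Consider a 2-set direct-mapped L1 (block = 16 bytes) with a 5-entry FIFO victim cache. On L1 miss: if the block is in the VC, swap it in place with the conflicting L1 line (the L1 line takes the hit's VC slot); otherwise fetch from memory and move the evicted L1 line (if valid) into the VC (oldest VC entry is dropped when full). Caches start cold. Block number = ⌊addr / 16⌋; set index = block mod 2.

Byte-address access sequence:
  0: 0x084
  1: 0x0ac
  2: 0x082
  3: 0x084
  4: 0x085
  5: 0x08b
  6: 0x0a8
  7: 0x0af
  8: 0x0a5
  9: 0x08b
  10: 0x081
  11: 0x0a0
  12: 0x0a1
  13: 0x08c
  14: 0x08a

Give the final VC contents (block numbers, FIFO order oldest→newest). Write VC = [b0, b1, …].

VC = [10]

0: 0x84 (blk 8, set 0) → MISS  vc=[]
1: 0xac (blk 10, set 0) → MISS  vc=[8]
2: 0x82 (blk 8, set 0) → VC-HIT  vc=[10]
3: 0x84 (blk 8, set 0) → L1-HIT  vc=[10]
4: 0x85 (blk 8, set 0) → L1-HIT  vc=[10]
5: 0x8b (blk 8, set 0) → L1-HIT  vc=[10]
6: 0xa8 (blk 10, set 0) → VC-HIT  vc=[8]
7: 0xaf (blk 10, set 0) → L1-HIT  vc=[8]
8: 0xa5 (blk 10, set 0) → L1-HIT  vc=[8]
9: 0x8b (blk 8, set 0) → VC-HIT  vc=[10]
10: 0x81 (blk 8, set 0) → L1-HIT  vc=[10]
11: 0xa0 (blk 10, set 0) → VC-HIT  vc=[8]
12: 0xa1 (blk 10, set 0) → L1-HIT  vc=[8]
13: 0x8c (blk 8, set 0) → VC-HIT  vc=[10]
14: 0x8a (blk 8, set 0) → L1-HIT  vc=[10]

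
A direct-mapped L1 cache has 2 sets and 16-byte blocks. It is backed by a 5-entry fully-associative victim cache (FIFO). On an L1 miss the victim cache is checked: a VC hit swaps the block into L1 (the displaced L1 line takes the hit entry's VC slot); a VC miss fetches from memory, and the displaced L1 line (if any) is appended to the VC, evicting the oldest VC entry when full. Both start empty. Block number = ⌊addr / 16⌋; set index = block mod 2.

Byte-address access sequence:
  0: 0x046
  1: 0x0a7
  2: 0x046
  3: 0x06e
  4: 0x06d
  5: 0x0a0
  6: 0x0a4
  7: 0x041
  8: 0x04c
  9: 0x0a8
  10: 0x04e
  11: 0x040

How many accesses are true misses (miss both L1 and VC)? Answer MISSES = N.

MISSES = 3

  [0] addr=0x46 blk=4 s=0: MISS | VC []
  [1] addr=0xa7 blk=10 s=0: MISS | VC [4]
  [2] addr=0x46 blk=4 s=0: VC-HIT | VC [10]
  [3] addr=0x6e blk=6 s=0: MISS | VC [10, 4]
  [4] addr=0x6d blk=6 s=0: L1-HIT | VC [10, 4]
  [5] addr=0xa0 blk=10 s=0: VC-HIT | VC [6, 4]
  [6] addr=0xa4 blk=10 s=0: L1-HIT | VC [6, 4]
  [7] addr=0x41 blk=4 s=0: VC-HIT | VC [6, 10]
  [8] addr=0x4c blk=4 s=0: L1-HIT | VC [6, 10]
  [9] addr=0xa8 blk=10 s=0: VC-HIT | VC [6, 4]
  [10] addr=0x4e blk=4 s=0: VC-HIT | VC [6, 10]
  [11] addr=0x40 blk=4 s=0: L1-HIT | VC [6, 10]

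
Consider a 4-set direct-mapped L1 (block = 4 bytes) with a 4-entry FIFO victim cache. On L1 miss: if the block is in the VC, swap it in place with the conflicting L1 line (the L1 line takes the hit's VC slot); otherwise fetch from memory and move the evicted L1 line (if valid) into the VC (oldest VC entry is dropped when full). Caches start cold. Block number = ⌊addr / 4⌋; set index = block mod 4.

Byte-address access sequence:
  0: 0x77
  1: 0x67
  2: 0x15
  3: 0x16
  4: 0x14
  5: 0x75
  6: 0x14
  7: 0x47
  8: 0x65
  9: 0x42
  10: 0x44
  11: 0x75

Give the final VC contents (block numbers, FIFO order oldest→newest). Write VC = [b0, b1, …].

  [0] addr=0x77 blk=29 s=1: MISS | VC []
  [1] addr=0x67 blk=25 s=1: MISS | VC [29]
  [2] addr=0x15 blk=5 s=1: MISS | VC [29, 25]
  [3] addr=0x16 blk=5 s=1: L1-HIT | VC [29, 25]
  [4] addr=0x14 blk=5 s=1: L1-HIT | VC [29, 25]
  [5] addr=0x75 blk=29 s=1: VC-HIT | VC [5, 25]
  [6] addr=0x14 blk=5 s=1: VC-HIT | VC [29, 25]
  [7] addr=0x47 blk=17 s=1: MISS | VC [29, 25, 5]
  [8] addr=0x65 blk=25 s=1: VC-HIT | VC [29, 17, 5]
  [9] addr=0x42 blk=16 s=0: MISS | VC [29, 17, 5]
  [10] addr=0x44 blk=17 s=1: VC-HIT | VC [29, 25, 5]
  [11] addr=0x75 blk=29 s=1: VC-HIT | VC [17, 25, 5]

VC = [17, 25, 5]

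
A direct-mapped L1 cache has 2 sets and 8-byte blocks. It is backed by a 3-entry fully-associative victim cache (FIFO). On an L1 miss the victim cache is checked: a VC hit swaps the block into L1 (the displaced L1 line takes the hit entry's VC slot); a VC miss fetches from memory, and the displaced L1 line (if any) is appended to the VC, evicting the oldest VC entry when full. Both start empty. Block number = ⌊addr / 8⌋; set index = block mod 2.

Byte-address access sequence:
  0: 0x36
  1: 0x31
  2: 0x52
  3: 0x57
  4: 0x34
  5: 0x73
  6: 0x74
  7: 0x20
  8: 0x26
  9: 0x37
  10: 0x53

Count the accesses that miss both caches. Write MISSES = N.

MISSES = 4

0: 0x36 (blk 6, set 0) → MISS  vc=[]
1: 0x31 (blk 6, set 0) → L1-HIT  vc=[]
2: 0x52 (blk 10, set 0) → MISS  vc=[6]
3: 0x57 (blk 10, set 0) → L1-HIT  vc=[6]
4: 0x34 (blk 6, set 0) → VC-HIT  vc=[10]
5: 0x73 (blk 14, set 0) → MISS  vc=[10, 6]
6: 0x74 (blk 14, set 0) → L1-HIT  vc=[10, 6]
7: 0x20 (blk 4, set 0) → MISS  vc=[10, 6, 14]
8: 0x26 (blk 4, set 0) → L1-HIT  vc=[10, 6, 14]
9: 0x37 (blk 6, set 0) → VC-HIT  vc=[10, 4, 14]
10: 0x53 (blk 10, set 0) → VC-HIT  vc=[6, 4, 14]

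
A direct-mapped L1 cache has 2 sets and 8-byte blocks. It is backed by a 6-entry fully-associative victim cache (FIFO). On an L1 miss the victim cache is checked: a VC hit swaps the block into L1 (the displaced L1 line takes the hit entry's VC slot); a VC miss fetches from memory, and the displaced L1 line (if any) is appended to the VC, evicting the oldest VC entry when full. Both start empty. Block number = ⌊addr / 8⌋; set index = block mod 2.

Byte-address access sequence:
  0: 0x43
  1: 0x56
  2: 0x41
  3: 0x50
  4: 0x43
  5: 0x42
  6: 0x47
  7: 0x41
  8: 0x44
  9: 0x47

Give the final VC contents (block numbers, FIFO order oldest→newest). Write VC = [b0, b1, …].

#0 0x43→b8/s0 MISS; vc=[]
#1 0x56→b10/s0 MISS; vc=[8]
#2 0x41→b8/s0 VC-HIT; vc=[10]
#3 0x50→b10/s0 VC-HIT; vc=[8]
#4 0x43→b8/s0 VC-HIT; vc=[10]
#5 0x42→b8/s0 L1-HIT; vc=[10]
#6 0x47→b8/s0 L1-HIT; vc=[10]
#7 0x41→b8/s0 L1-HIT; vc=[10]
#8 0x44→b8/s0 L1-HIT; vc=[10]
#9 0x47→b8/s0 L1-HIT; vc=[10]

VC = [10]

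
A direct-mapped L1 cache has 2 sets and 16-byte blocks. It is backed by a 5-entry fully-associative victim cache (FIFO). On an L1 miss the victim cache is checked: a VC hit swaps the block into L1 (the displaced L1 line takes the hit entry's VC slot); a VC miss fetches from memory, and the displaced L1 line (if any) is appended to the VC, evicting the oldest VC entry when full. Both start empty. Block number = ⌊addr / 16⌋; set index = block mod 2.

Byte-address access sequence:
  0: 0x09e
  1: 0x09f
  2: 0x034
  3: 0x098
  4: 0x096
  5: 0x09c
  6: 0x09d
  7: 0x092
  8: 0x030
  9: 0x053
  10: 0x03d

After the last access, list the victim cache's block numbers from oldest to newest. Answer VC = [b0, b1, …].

0: 0x9e (blk 9, set 1) → MISS  vc=[]
1: 0x9f (blk 9, set 1) → L1-HIT  vc=[]
2: 0x34 (blk 3, set 1) → MISS  vc=[9]
3: 0x98 (blk 9, set 1) → VC-HIT  vc=[3]
4: 0x96 (blk 9, set 1) → L1-HIT  vc=[3]
5: 0x9c (blk 9, set 1) → L1-HIT  vc=[3]
6: 0x9d (blk 9, set 1) → L1-HIT  vc=[3]
7: 0x92 (blk 9, set 1) → L1-HIT  vc=[3]
8: 0x30 (blk 3, set 1) → VC-HIT  vc=[9]
9: 0x53 (blk 5, set 1) → MISS  vc=[9, 3]
10: 0x3d (blk 3, set 1) → VC-HIT  vc=[9, 5]

VC = [9, 5]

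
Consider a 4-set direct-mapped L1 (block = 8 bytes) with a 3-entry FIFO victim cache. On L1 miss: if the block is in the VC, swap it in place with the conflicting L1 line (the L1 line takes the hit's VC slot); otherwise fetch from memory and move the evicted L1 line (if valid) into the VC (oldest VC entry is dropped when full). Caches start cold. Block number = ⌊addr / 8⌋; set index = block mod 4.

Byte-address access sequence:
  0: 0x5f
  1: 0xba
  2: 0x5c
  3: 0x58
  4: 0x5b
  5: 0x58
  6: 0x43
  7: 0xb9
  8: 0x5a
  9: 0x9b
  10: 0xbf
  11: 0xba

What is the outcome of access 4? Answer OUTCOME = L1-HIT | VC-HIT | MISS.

OUTCOME = L1-HIT

#0 0x5f→b11/s3 MISS; vc=[]
#1 0xba→b23/s3 MISS; vc=[11]
#2 0x5c→b11/s3 VC-HIT; vc=[23]
#3 0x58→b11/s3 L1-HIT; vc=[23]
#4 0x5b→b11/s3 L1-HIT; vc=[23]
#5 0x58→b11/s3 L1-HIT; vc=[23]
#6 0x43→b8/s0 MISS; vc=[23]
#7 0xb9→b23/s3 VC-HIT; vc=[11]
#8 0x5a→b11/s3 VC-HIT; vc=[23]
#9 0x9b→b19/s3 MISS; vc=[23,11]
#10 0xbf→b23/s3 VC-HIT; vc=[19,11]
#11 0xba→b23/s3 L1-HIT; vc=[19,11]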